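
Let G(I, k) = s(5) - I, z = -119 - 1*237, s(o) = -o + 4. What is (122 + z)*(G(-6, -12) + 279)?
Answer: -66456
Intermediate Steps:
s(o) = 4 - o
z = -356 (z = -119 - 237 = -356)
G(I, k) = -1 - I (G(I, k) = (4 - 1*5) - I = (4 - 5) - I = -1 - I)
(122 + z)*(G(-6, -12) + 279) = (122 - 356)*((-1 - 1*(-6)) + 279) = -234*((-1 + 6) + 279) = -234*(5 + 279) = -234*284 = -66456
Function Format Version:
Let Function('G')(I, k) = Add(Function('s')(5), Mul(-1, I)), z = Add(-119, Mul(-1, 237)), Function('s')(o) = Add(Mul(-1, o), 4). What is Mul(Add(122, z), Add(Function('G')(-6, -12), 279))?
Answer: -66456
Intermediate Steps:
Function('s')(o) = Add(4, Mul(-1, o))
z = -356 (z = Add(-119, -237) = -356)
Function('G')(I, k) = Add(-1, Mul(-1, I)) (Function('G')(I, k) = Add(Add(4, Mul(-1, 5)), Mul(-1, I)) = Add(Add(4, -5), Mul(-1, I)) = Add(-1, Mul(-1, I)))
Mul(Add(122, z), Add(Function('G')(-6, -12), 279)) = Mul(Add(122, -356), Add(Add(-1, Mul(-1, -6)), 279)) = Mul(-234, Add(Add(-1, 6), 279)) = Mul(-234, Add(5, 279)) = Mul(-234, 284) = -66456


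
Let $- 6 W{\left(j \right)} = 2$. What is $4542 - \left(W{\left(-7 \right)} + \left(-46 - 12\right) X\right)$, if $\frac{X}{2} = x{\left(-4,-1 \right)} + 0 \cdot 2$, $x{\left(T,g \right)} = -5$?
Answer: $\frac{11887}{3} \approx 3962.3$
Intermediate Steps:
$W{\left(j \right)} = - \frac{1}{3}$ ($W{\left(j \right)} = \left(- \frac{1}{6}\right) 2 = - \frac{1}{3}$)
$X = -10$ ($X = 2 \left(-5 + 0 \cdot 2\right) = 2 \left(-5 + 0\right) = 2 \left(-5\right) = -10$)
$4542 - \left(W{\left(-7 \right)} + \left(-46 - 12\right) X\right) = 4542 - \left(- \frac{1}{3} + \left(-46 - 12\right) \left(-10\right)\right) = 4542 - \left(- \frac{1}{3} - -580\right) = 4542 - \left(- \frac{1}{3} + 580\right) = 4542 - \frac{1739}{3} = \frac{11887}{3}$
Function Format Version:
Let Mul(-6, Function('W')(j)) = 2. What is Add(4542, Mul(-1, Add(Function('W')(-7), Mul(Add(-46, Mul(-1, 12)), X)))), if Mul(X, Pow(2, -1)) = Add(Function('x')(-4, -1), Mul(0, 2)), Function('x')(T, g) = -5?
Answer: Rational(11887, 3) ≈ 3962.3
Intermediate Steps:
Function('W')(j) = Rational(-1, 3) (Function('W')(j) = Mul(Rational(-1, 6), 2) = Rational(-1, 3))
X = -10 (X = Mul(2, Add(-5, Mul(0, 2))) = Mul(2, Add(-5, 0)) = Mul(2, -5) = -10)
Add(4542, Mul(-1, Add(Function('W')(-7), Mul(Add(-46, Mul(-1, 12)), X)))) = Add(4542, Mul(-1, Add(Rational(-1, 3), Mul(Add(-46, Mul(-1, 12)), -10)))) = Add(4542, Mul(-1, Add(Rational(-1, 3), Mul(Add(-46, -12), -10)))) = Add(4542, Mul(-1, Add(Rational(-1, 3), Mul(-58, -10)))) = Add(4542, Mul(-1, Add(Rational(-1, 3), 580))) = Add(4542, Mul(-1, Rational(1739, 3))) = Add(4542, Rational(-1739, 3)) = Rational(11887, 3)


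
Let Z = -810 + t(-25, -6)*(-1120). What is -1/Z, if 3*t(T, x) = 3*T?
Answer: -1/27190 ≈ -3.6778e-5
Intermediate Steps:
t(T, x) = T (t(T, x) = (3*T)/3 = T)
Z = 27190 (Z = -810 - 25*(-1120) = -810 + 28000 = 27190)
-1/Z = -1/27190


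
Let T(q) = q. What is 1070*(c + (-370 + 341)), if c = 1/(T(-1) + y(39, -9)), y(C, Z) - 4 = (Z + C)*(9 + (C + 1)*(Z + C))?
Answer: -10519160/339 ≈ -31030.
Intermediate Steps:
y(C, Z) = 4 + (9 + (1 + C)*(C + Z))*(C + Z) (y(C, Z) = 4 + (Z + C)*(9 + (C + 1)*(Z + C)) = 4 + (C + Z)*(9 + (1 + C)*(C + Z)) = 4 + (9 + (1 + C)*(C + Z))*(C + Z))
c = 1/36273 (c = 1/(-1 + (4 + 39**2 + 39**3 + (-9)**2 + 9*39 + 9*(-9) + 39*(-9)**2 + 2*39*(-9) + 2*(-9)*39**2)) = 1/(-1 + (4 + 1521 + 59319 + 81 + 351 - 81 + 39*81 - 702 + 2*(-9)*1521)) = 1/(-1 + (4 + 1521 + 59319 + 81 + 351 - 81 + 3159 - 702 - 27378)) = 1/(-1 + 36274) = 1/36273 ≈ 2.7569e-5)
1070*(c + (-370 + 341)) = 1070*(1/36273 + (-370 + 341)) = 1070*(1/36273 - 29) = 1070*(-1051916/36273) = -10519160/339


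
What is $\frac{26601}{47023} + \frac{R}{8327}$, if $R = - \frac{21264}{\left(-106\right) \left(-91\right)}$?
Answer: $\frac{1067826031185}{1888496392783} \approx 0.56544$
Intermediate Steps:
$R = - \frac{10632}{4823}$ ($R = - \frac{21264}{9646} = \left(-21264\right) \frac{1}{9646} = - \frac{10632}{4823} \approx -2.2044$)
$\frac{26601}{47023} + \frac{R}{8327} = \frac{26601}{47023} - \frac{10632}{4823 \cdot 8327} = 26601 \cdot \frac{1}{47023} - \frac{10632}{40161121} = \frac{26601}{47023} - \frac{10632}{40161121} = \frac{1067826031185}{1888496392783}$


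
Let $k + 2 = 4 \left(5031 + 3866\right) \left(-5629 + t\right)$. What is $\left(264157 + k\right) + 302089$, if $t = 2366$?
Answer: $-115557400$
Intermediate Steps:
$k = -116123646$ ($k = -2 + 4 \left(5031 + 3866\right) \left(-5629 + 2366\right) = -2 + 4 \cdot 8897 \left(-3263\right) = -2 + 4 \left(-29030911\right) = -2 - 116123644 = -116123646$)
$\left(264157 + k\right) + 302089 = \left(264157 - 116123646\right) + 302089 = -115859489 + 302089 = -115557400$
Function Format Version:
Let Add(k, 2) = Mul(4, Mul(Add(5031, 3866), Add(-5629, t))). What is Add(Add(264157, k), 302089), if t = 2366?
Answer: -115557400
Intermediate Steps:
k = -116123646 (k = Add(-2, Mul(4, Mul(Add(5031, 3866), Add(-5629, 2366)))) = Add(-2, Mul(4, Mul(8897, -3263))) = Add(-2, Mul(4, -29030911)) = Add(-2, -116123644) = -116123646)
Add(Add(264157, k), 302089) = Add(Add(264157, -116123646), 302089) = Add(-115859489, 302089) = -115557400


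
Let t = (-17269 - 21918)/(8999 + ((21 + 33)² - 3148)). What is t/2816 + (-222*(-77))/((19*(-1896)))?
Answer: -17642756519/37056495872 ≈ -0.47610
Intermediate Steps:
t = -39187/8767 (t = -39187/(8999 + (54² - 3148)) = -39187/(8999 + (2916 - 3148)) = -39187/(8999 - 232) = -39187/8767 ≈ -4.4698)
t/2816 + (-222*(-77))/((19*(-1896))) = -39187/8767/2816 + (-222*(-77))/((19*(-1896))) = -39187/8767*1/2816 + 17094/(-36024) = -39187/24687872 + 17094*(-1/36024) = -39187/24687872 - 2849/6004 = -17642756519/37056495872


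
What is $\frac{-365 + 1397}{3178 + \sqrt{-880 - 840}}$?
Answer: $\frac{819924}{2525351} - \frac{516 i \sqrt{430}}{2525351} \approx 0.32468 - 0.004237 i$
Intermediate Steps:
$\frac{-365 + 1397}{3178 + \sqrt{-880 - 840}} = \frac{1032}{3178 + \sqrt{-880 - 840}} = \frac{1032}{3178 + \sqrt{-1720}} = \frac{1032}{3178 + 2 i \sqrt{430}}$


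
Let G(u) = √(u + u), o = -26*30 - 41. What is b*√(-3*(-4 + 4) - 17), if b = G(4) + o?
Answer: I*√17*(-821 + 2*√2) ≈ -3373.4*I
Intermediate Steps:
o = -821 (o = -780 - 41 = -821)
G(u) = √2*√u (G(u) = √(2*u) = √2*√u)
b = -821 + 2*√2 (b = √2*√4 - 821 = √2*2 - 821 = 2*√2 - 821 = -821 + 2*√2 ≈ -818.17)
b*√(-3*(-4 + 4) - 17) = (-821 + 2*√2)*√(-3*(-4 + 4) - 17) = (-821 + 2*√2)*√(-3*0 - 17) = (-821 + 2*√2)*√(0 - 17) = (-821 + 2*√2)*√(-17) = (-821 + 2*√2)*(I*√17) = I*√17*(-821 + 2*√2)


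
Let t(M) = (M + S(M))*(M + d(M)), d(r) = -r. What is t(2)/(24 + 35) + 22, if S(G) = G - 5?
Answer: 22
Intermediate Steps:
S(G) = -5 + G
t(M) = 0 (t(M) = (M + (-5 + M))*(M - M) = (-5 + 2*M)*0 = 0)
t(2)/(24 + 35) + 22 = 0/(24 + 35) + 22 = 0/59 + 22 = (1/59)*0 + 22 = 0 + 22 = 22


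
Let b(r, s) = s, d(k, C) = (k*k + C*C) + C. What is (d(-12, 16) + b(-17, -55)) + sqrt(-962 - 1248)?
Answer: 361 + I*sqrt(2210) ≈ 361.0 + 47.011*I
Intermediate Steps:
d(k, C) = C + C**2 + k**2 (d(k, C) = (k**2 + C**2) + C = (C**2 + k**2) + C = C + C**2 + k**2)
(d(-12, 16) + b(-17, -55)) + sqrt(-962 - 1248) = ((16 + 16**2 + (-12)**2) - 55) + sqrt(-962 - 1248) = ((16 + 256 + 144) - 55) + sqrt(-2210) = (416 - 55) + I*sqrt(2210) = 361 + I*sqrt(2210)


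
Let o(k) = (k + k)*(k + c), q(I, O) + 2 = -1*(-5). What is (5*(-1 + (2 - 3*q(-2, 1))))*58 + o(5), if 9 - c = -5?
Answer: -2130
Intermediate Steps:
c = 14 (c = 9 - 1*(-5) = 9 + 5 = 14)
q(I, O) = 3 (q(I, O) = -2 - 1*(-5) = -2 + 5 = 3)
o(k) = 2*k*(14 + k) (o(k) = (k + k)*(k + 14) = (2*k)*(14 + k) = 2*k*(14 + k))
(5*(-1 + (2 - 3*q(-2, 1))))*58 + o(5) = (5*(-1 + (2 - 3*3)))*58 + 2*5*(14 + 5) = (5*(-1 + (2 - 9)))*58 + 2*5*19 = (5*(-1 - 7))*58 + 190 = (5*(-8))*58 + 190 = -40*58 + 190 = -2320 + 190 = -2130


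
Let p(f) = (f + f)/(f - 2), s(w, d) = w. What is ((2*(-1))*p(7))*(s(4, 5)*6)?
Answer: -672/5 ≈ -134.40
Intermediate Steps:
p(f) = 2*f/(-2 + f) (p(f) = (2*f)/(-2 + f) = 2*f/(-2 + f))
((2*(-1))*p(7))*(s(4, 5)*6) = ((2*(-1))*(2*7/(-2 + 7)))*(4*6) = -4*7/5*24 = -2*14/5*24 = -28/5*24 = -672/5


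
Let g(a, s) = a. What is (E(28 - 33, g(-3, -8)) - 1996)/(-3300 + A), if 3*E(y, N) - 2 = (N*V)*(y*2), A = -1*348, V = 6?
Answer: 2903/5472 ≈ 0.53052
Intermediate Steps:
A = -348
E(y, N) = ⅔ + 4*N*y (E(y, N) = ⅔ + ((N*6)*(y*2))/3 = ⅔ + ((6*N)*(2*y))/3 = ⅔ + (12*N*y)/3 = ⅔ + 4*N*y)
(E(28 - 33, g(-3, -8)) - 1996)/(-3300 + A) = ((⅔ + 4*(-3)*(28 - 33)) - 1996)/(-3300 - 348) = ((⅔ + 4*(-3)*(-5)) - 1996)/(-3648) = ((⅔ + 60) - 1996)*(-1/3648) = (182/3 - 1996)*(-1/3648) = -5806/3*(-1/3648) = 2903/5472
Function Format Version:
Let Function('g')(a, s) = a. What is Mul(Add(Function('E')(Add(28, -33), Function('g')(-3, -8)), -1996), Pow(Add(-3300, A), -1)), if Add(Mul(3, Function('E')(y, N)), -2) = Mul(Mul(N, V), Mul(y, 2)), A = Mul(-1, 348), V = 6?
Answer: Rational(2903, 5472) ≈ 0.53052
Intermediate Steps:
A = -348
Function('E')(y, N) = Add(Rational(2, 3), Mul(4, N, y)) (Function('E')(y, N) = Add(Rational(2, 3), Mul(Rational(1, 3), Mul(Mul(N, 6), Mul(y, 2)))) = Add(Rational(2, 3), Mul(Rational(1, 3), Mul(Mul(6, N), Mul(2, y)))) = Add(Rational(2, 3), Mul(Rational(1, 3), Mul(12, N, y))) = Add(Rational(2, 3), Mul(4, N, y)))
Mul(Add(Function('E')(Add(28, -33), Function('g')(-3, -8)), -1996), Pow(Add(-3300, A), -1)) = Mul(Add(Add(Rational(2, 3), Mul(4, -3, Add(28, -33))), -1996), Pow(Add(-3300, -348), -1)) = Mul(Add(Add(Rational(2, 3), Mul(4, -3, -5)), -1996), Pow(-3648, -1)) = Mul(Add(Add(Rational(2, 3), 60), -1996), Rational(-1, 3648)) = Mul(Add(Rational(182, 3), -1996), Rational(-1, 3648)) = Mul(Rational(-5806, 3), Rational(-1, 3648)) = Rational(2903, 5472)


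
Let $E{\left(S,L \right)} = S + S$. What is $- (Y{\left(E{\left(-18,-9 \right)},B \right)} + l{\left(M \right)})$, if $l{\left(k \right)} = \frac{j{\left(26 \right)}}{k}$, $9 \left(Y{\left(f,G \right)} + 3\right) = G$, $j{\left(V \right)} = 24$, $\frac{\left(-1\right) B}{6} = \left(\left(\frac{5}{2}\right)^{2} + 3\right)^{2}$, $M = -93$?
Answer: $\frac{44863}{744} \approx 60.3$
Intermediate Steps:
$B = - \frac{4107}{8}$ ($B = - 6 \left(\left(\frac{5}{2}\right)^{2} + 3\right)^{2} = - 6 \left(\frac{25}{4} + 3\right)^{2} = - 6 \left(\frac{37}{4}\right)^{2} = \left(-6\right) \frac{1369}{16} = - \frac{4107}{8} \approx -513.38$)
$E{\left(S,L \right)} = 2 S$
$Y{\left(f,G \right)} = -3 + \frac{G}{9}$
$l{\left(k \right)} = \frac{24}{k}$
$- (Y{\left(E{\left(-18,-9 \right)},B \right)} + l{\left(M \right)}) = - (\left(-3 + \frac{1}{9} \left(- \frac{4107}{8}\right)\right) + \frac{24}{-93}) = - (\left(-3 - \frac{1369}{24}\right) + 24 \left(- \frac{1}{93}\right)) = - (- \frac{1441}{24} - \frac{8}{31}) = \left(-1\right) \left(- \frac{44863}{744}\right) = \frac{44863}{744}$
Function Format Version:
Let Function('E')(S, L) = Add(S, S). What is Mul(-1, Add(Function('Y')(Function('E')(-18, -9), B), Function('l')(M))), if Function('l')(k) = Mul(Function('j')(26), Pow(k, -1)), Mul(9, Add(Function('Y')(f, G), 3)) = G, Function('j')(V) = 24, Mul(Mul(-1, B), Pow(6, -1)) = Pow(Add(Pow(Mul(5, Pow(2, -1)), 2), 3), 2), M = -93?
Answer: Rational(44863, 744) ≈ 60.300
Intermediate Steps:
B = Rational(-4107, 8) (B = Mul(-6, Pow(Add(Pow(Mul(5, Pow(2, -1)), 2), 3), 2)) = Mul(-6, Pow(Add(Pow(Mul(5, Rational(1, 2)), 2), 3), 2)) = Mul(-6, Pow(Add(Pow(Rational(5, 2), 2), 3), 2)) = Mul(-6, Pow(Add(Rational(25, 4), 3), 2)) = Mul(-6, Pow(Rational(37, 4), 2)) = Mul(-6, Rational(1369, 16)) = Rational(-4107, 8) ≈ -513.38)
Function('E')(S, L) = Mul(2, S)
Function('Y')(f, G) = Add(-3, Mul(Rational(1, 9), G))
Function('l')(k) = Mul(24, Pow(k, -1))
Mul(-1, Add(Function('Y')(Function('E')(-18, -9), B), Function('l')(M))) = Mul(-1, Add(Add(-3, Mul(Rational(1, 9), Rational(-4107, 8))), Mul(24, Pow(-93, -1)))) = Mul(-1, Add(Add(-3, Rational(-1369, 24)), Mul(24, Rational(-1, 93)))) = Mul(-1, Add(Rational(-1441, 24), Rational(-8, 31))) = Mul(-1, Rational(-44863, 744)) = Rational(44863, 744)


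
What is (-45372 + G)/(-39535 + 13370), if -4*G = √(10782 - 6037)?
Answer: 45372/26165 + √4745/104660 ≈ 1.7347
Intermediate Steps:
G = -√4745/4 (G = -√(10782 - 6037)/4 = -√4745/4 ≈ -17.221)
(-45372 + G)/(-39535 + 13370) = (-45372 - √4745/4)/(-39535 + 13370) = (-45372 - √4745/4)/(-26165) = (-45372 - √4745/4)*(-1/26165) = 45372/26165 + √4745/104660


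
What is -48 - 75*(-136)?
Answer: 10152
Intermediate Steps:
-48 - 75*(-136) = -48 + 10200 = 10152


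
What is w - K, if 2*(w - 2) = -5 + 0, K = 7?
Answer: -15/2 ≈ -7.5000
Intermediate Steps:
w = -½ (w = 2 + (-5 + 0)/2 = 2 + (½)*(-5) = 2 - 5/2 = -½ ≈ -0.50000)
w - K = -½ - 1*7 = -½ - 7 = -15/2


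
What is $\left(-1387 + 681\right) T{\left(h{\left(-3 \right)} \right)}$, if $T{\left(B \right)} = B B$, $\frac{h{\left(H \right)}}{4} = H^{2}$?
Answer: $-914976$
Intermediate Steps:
$h{\left(H \right)} = 4 H^{2}$
$T{\left(B \right)} = B^{2}$
$\left(-1387 + 681\right) T{\left(h{\left(-3 \right)} \right)} = \left(-1387 + 681\right) \left(4 \left(-3\right)^{2}\right)^{2} = - 706 \left(4 \cdot 9\right)^{2} = - 706 \cdot 36^{2} = \left(-706\right) 1296 = -914976$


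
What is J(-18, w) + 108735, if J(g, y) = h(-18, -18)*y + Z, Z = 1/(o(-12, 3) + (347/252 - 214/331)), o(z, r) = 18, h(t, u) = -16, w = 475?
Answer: 158007844987/1562345 ≈ 1.0114e+5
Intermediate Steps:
Z = 83412/1562345 (Z = 1/(18 + (347/252 - 214/331)) = 1/(18 + 60929/83412) = 1/(1562345/83412) = 83412/1562345 ≈ 0.053389)
J(g, y) = 83412/1562345 - 16*y (J(g, y) = -16*y + 83412/1562345 = 83412/1562345 - 16*y)
J(-18, w) + 108735 = (83412/1562345 - 16*475) + 108735 = (83412/1562345 - 7600) + 108735 = -11873738588/1562345 + 108735 = 158007844987/1562345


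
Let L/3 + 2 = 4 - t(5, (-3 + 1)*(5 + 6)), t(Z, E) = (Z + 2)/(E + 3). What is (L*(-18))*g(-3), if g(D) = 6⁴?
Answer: -3149280/19 ≈ -1.6575e+5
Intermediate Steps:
t(Z, E) = (2 + Z)/(3 + E)
g(D) = 1296
L = 135/19 (L = -6 + 3*(4 - (2 + 5)/(3 + (-3 + 1)*(5 + 6))) = -6 + 3*(4 - 7/(3 - 2*11)) = -6 + 3*(4 - 7/(3 - 22)) = -6 + 3*(4 - 7/(-19)) = -6 + 3*(4 - (-1)*7/19) = -6 + 3*(4 - 1*(-7/19)) = -6 + 3*(4 + 7/19) = -6 + 3*(83/19) = -6 + 249/19 = 135/19 ≈ 7.1053)
(L*(-18))*g(-3) = ((135/19)*(-18))*1296 = -2430/19*1296 = -3149280/19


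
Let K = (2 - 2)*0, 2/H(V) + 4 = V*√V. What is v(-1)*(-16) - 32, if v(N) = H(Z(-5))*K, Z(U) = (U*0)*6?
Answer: -32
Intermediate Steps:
Z(U) = 0 (Z(U) = 0*6 = 0)
H(V) = 2/(-4 + V^(3/2)) (H(V) = 2/(-4 + V*√V) = 2/(-4 + V^(3/2)))
K = 0 (K = 0*0 = 0)
v(N) = 0 (v(N) = (2/(-4 + 0^(3/2)))*0 = (2/(-4 + 0))*0 = (2/(-4))*0 = (2*(-¼))*0 = -½*0 = 0)
v(-1)*(-16) - 32 = 0*(-16) - 32 = 0 - 32 = -32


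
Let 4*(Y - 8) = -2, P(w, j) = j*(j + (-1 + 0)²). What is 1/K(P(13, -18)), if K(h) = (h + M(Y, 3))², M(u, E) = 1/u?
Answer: 225/21086464 ≈ 1.0670e-5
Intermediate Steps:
P(w, j) = j*(1 + j) (P(w, j) = j*(j + (-1)²) = j*(j + 1) = j*(1 + j))
Y = 15/2 (Y = 8 + (¼)*(-2) = 8 - ½ = 15/2 ≈ 7.5000)
K(h) = (2/15 + h)² (K(h) = (h + 1/(15/2))² = (h + 2/15)² = (2/15 + h)²)
1/K(P(13, -18)) = 1/((2 + 15*(-18*(1 - 18)))²/225) = 1/((2 + 15*(-18*(-17)))²/225) = 1/((2 + 15*306)²/225) = 1/((2 + 4590)²/225) = 1/((1/225)*4592²) = 1/((1/225)*21086464) = 1/(21086464/225) = 225/21086464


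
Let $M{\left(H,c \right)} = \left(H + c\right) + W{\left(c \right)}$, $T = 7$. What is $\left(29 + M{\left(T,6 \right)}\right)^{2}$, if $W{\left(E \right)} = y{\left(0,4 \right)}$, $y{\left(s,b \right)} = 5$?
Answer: $2209$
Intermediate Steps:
$W{\left(E \right)} = 5$
$M{\left(H,c \right)} = 5 + H + c$ ($M{\left(H,c \right)} = \left(H + c\right) + 5 = 5 + H + c$)
$\left(29 + M{\left(T,6 \right)}\right)^{2} = \left(29 + \left(5 + 7 + 6\right)\right)^{2} = \left(29 + 18\right)^{2} = 47^{2} = 2209$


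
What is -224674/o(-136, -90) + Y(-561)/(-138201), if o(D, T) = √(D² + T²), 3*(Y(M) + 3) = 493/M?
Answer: 326/13681899 - 112337*√6649/6649 ≈ -1377.7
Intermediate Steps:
Y(M) = -3 + 493/(3*M) (Y(M) = -3 + (493/M)/3 = -3 + 493/(3*M))
-224674/o(-136, -90) + Y(-561)/(-138201) = -224674/√((-136)² + (-90)²) + (-3 + (493/3)/(-561))/(-138201) = -224674/√(18496 + 8100) + (-3 + (493/3)*(-1/561))*(-1/138201) = -224674*√6649/13298 + (-3 - 29/99)*(-1/138201) = -224674*√6649/13298 - 326/99*(-1/138201) = -112337*√6649/6649 + 326/13681899 = 326/13681899 - 112337*√6649/6649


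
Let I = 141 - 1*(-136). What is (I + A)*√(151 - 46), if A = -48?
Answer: 229*√105 ≈ 2346.6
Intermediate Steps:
I = 277 (I = 141 + 136 = 277)
(I + A)*√(151 - 46) = (277 - 48)*√(151 - 46) = 229*√105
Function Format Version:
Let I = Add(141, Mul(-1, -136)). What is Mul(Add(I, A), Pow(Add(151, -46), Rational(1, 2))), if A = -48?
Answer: Mul(229, Pow(105, Rational(1, 2))) ≈ 2346.6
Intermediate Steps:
I = 277 (I = Add(141, 136) = 277)
Mul(Add(I, A), Pow(Add(151, -46), Rational(1, 2))) = Mul(Add(277, -48), Pow(Add(151, -46), Rational(1, 2))) = Mul(229, Pow(105, Rational(1, 2)))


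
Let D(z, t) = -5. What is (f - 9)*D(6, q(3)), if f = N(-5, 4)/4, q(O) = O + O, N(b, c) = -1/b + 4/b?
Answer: 183/4 ≈ 45.750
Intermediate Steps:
N(b, c) = 3/b
q(O) = 2*O
f = -3/20 (f = (3/(-5))/4 = (3*(-⅕))*(¼) = -⅗*¼ = -3/20 ≈ -0.15000)
(f - 9)*D(6, q(3)) = (-3/20 - 9)*(-5) = -183/20*(-5) = 183/4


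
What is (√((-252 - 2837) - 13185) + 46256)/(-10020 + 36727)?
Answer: 46256/26707 + I*√16274/26707 ≈ 1.732 + 0.0047766*I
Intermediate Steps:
(√((-252 - 2837) - 13185) + 46256)/(-10020 + 36727) = (√(-3089 - 13185) + 46256)/26707 = (√(-16274) + 46256)*(1/26707) = (I*√16274 + 46256)*(1/26707) = (46256 + I*√16274)*(1/26707) = 46256/26707 + I*√16274/26707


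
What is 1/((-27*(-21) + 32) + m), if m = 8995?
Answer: 1/9594 ≈ 0.00010423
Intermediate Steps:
1/((-27*(-21) + 32) + m) = 1/((-27*(-21) + 32) + 8995) = 1/((567 + 32) + 8995) = 1/(599 + 8995) = 1/9594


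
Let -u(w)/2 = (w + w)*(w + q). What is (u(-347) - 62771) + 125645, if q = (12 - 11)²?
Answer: -417374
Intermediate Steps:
q = 1 (q = 1² = 1)
u(w) = -4*w*(1 + w) (u(w) = -2*(w + w)*(w + 1) = -2*2*w*(1 + w) = -4*w*(1 + w))
(u(-347) - 62771) + 125645 = (-4*(-347)*(1 - 347) - 62771) + 125645 = (-4*(-347)*(-346) - 62771) + 125645 = (-480248 - 62771) + 125645 = -543019 + 125645 = -417374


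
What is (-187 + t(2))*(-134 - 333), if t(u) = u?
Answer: 86395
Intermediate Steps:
(-187 + t(2))*(-134 - 333) = (-187 + 2)*(-134 - 333) = -185*(-467) = 86395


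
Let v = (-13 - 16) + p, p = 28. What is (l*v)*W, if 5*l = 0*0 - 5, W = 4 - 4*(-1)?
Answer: 8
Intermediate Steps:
W = 8 (W = 4 + 4 = 8)
v = -1 (v = (-13 - 16) + 28 = -29 + 28 = -1)
l = -1 (l = (0*0 - 5)/5 = (0 - 5)/5 = (⅕)*(-5) = -1)
(l*v)*W = -1*(-1)*8 = 1*8 = 8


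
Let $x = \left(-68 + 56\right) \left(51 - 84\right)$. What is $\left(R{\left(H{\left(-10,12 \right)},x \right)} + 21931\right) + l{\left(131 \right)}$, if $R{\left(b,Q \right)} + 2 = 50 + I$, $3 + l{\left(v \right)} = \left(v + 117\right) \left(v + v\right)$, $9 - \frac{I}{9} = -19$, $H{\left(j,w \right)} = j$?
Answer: $87204$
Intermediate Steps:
$I = 252$ ($I = 81 - -171 = 81 + 171 = 252$)
$l{\left(v \right)} = -3 + 2 v \left(117 + v\right)$ ($l{\left(v \right)} = -3 + \left(v + 117\right) \left(v + v\right) = -3 + \left(117 + v\right) 2 v = -3 + 2 v \left(117 + v\right)$)
$x = 396$ ($x = \left(-12\right) \left(-33\right) = 396$)
$R{\left(b,Q \right)} = 300$ ($R{\left(b,Q \right)} = -2 + \left(50 + 252\right) = -2 + 302 = 300$)
$\left(R{\left(H{\left(-10,12 \right)},x \right)} + 21931\right) + l{\left(131 \right)} = \left(300 + 21931\right) + \left(-3 + 2 \cdot 131^{2} + 234 \cdot 131\right) = 22231 + \left(-3 + 2 \cdot 17161 + 30654\right) = 22231 + \left(-3 + 34322 + 30654\right) = 22231 + 64973 = 87204$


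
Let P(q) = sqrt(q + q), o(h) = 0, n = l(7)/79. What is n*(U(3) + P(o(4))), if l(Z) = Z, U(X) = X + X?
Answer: 42/79 ≈ 0.53165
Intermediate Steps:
U(X) = 2*X
n = 7/79 ≈ 0.088608
P(q) = sqrt(2)*sqrt(q) (P(q) = sqrt(2*q) = sqrt(2)*sqrt(q))
n*(U(3) + P(o(4))) = 7*(2*3 + sqrt(2)*sqrt(0))/79 = 7*(6 + sqrt(2)*0)/79 = 7*(6 + 0)/79 = (7/79)*6 = 42/79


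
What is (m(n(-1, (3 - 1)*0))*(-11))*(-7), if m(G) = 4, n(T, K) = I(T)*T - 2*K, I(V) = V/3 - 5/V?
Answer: 308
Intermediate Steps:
I(V) = -5/V + V/3 (I(V) = V*(1/3) - 5/V = V/3 - 5/V = -5/V + V/3)
n(T, K) = -2*K + T*(-5/T + T/3) (n(T, K) = (-5/T + T/3)*T - 2*K = T*(-5/T + T/3) - 2*K = -2*K + T*(-5/T + T/3))
(m(n(-1, (3 - 1)*0))*(-11))*(-7) = (4*(-11))*(-7) = -44*(-7) = 308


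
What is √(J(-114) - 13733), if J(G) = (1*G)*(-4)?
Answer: I*√13277 ≈ 115.23*I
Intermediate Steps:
J(G) = -4*G (J(G) = G*(-4) = -4*G)
√(J(-114) - 13733) = √(-4*(-114) - 13733) = √(456 - 13733) = √(-13277) = I*√13277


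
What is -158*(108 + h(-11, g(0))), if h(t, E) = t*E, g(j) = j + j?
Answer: -17064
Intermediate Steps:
g(j) = 2*j
h(t, E) = E*t
-158*(108 + h(-11, g(0))) = -158*(108 + (2*0)*(-11)) = -158*(108 + 0*(-11)) = -158*(108 + 0) = -158*108 = -17064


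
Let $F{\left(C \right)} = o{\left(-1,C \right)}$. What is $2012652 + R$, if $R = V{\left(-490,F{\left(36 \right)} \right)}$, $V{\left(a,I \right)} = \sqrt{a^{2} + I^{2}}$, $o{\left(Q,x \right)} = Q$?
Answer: $2012652 + \sqrt{240101} \approx 2.0131 \cdot 10^{6}$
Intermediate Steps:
$F{\left(C \right)} = -1$
$V{\left(a,I \right)} = \sqrt{I^{2} + a^{2}}$
$R = \sqrt{240101}$ ($R = \sqrt{\left(-1\right)^{2} + \left(-490\right)^{2}} = \sqrt{1 + 240100} = \sqrt{240101} \approx 490.0$)
$2012652 + R = 2012652 + \sqrt{240101}$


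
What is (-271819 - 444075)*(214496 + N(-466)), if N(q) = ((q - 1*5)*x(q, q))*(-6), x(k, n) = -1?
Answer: -151533282980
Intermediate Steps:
N(q) = -30 + 6*q (N(q) = ((q - 1*5)*(-1))*(-6) = ((q - 5)*(-1))*(-6) = ((-5 + q)*(-1))*(-6) = (5 - q)*(-6) = -30 + 6*q)
(-271819 - 444075)*(214496 + N(-466)) = (-271819 - 444075)*(214496 + (-30 + 6*(-466))) = -715894*(214496 + (-30 - 2796)) = -715894*(214496 - 2826) = -715894*211670 = -151533282980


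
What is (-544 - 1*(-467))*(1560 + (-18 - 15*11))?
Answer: -106029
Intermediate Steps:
(-544 - 1*(-467))*(1560 + (-18 - 15*11)) = (-544 + 467)*(1560 + (-18 - 165)) = -77*(1560 - 183) = -77*1377 = -106029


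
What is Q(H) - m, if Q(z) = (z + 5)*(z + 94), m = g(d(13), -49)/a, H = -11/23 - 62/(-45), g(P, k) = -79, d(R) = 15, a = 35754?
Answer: 7147698851993/12766859550 ≈ 559.86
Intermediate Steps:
H = 931/1035 (H = -11*1/23 - 62*(-1/45) = -11/23 + 62/45 = 931/1035 ≈ 0.89952)
m = -79/35754 ≈ -0.0022095
Q(z) = (5 + z)*(94 + z)
Q(H) - m = (470 + (931/1035)**2 + 99*(931/1035)) - 1*(-79/35754) = (470 + 866761/1071225 + 10241/115) + 79/35754 = 599737426/1071225 + 79/35754 = 7147698851993/12766859550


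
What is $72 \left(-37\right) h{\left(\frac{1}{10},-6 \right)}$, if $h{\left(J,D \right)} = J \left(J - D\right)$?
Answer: $- \frac{40626}{25} \approx -1625.0$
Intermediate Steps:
$72 \left(-37\right) h{\left(\frac{1}{10},-6 \right)} = 72 \left(-37\right) \frac{\frac{1}{10} - -6}{10} = - 2664 \frac{\frac{1}{10} + 6}{10} = - 2664 \cdot \frac{1}{10} \cdot \frac{61}{10} = \left(-2664\right) \frac{61}{100} = - \frac{40626}{25}$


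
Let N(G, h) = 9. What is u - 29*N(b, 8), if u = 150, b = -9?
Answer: -111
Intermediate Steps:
u - 29*N(b, 8) = 150 - 29*9 = 150 - 261 = -111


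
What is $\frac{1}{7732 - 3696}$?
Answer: $\frac{1}{4036} \approx 0.00024777$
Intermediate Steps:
$\frac{1}{7732 - 3696} = \frac{1}{4036}$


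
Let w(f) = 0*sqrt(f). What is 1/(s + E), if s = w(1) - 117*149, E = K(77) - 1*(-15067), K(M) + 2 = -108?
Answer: -1/2476 ≈ -0.00040388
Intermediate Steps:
w(f) = 0
K(M) = -110 (K(M) = -2 - 108 = -110)
E = 14957 (E = -110 - 1*(-15067) = -110 + 15067 = 14957)
s = -17433 (s = 0 - 117*149 = 0 - 17433 = -17433)
1/(s + E) = 1/(-17433 + 14957) = 1/(-2476) = -1/2476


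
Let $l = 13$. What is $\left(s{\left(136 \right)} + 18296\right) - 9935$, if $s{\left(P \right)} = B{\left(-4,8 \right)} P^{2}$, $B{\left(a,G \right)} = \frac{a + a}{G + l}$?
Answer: $\frac{27613}{21} \approx 1314.9$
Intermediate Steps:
$B{\left(a,G \right)} = \frac{2 a}{13 + G}$ ($B{\left(a,G \right)} = \frac{a + a}{G + 13} = \frac{2 a}{13 + G}$)
$s{\left(P \right)} = - \frac{8 P^{2}}{21}$ ($s{\left(P \right)} = 2 \left(-4\right) \frac{1}{13 + 8} P^{2} = 2 \left(-4\right) \frac{1}{21} P^{2} = - \frac{8 P^{2}}{21}$)
$\left(s{\left(136 \right)} + 18296\right) - 9935 = \left(- \frac{8 \cdot 136^{2}}{21} + 18296\right) - 9935 = \left(\left(- \frac{8}{21}\right) 18496 + 18296\right) - 9935 = \left(- \frac{147968}{21} + 18296\right) - 9935 = \frac{236248}{21} - 9935 = \frac{27613}{21}$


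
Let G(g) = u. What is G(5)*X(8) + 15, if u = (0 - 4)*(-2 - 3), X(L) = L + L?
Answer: 335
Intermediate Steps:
X(L) = 2*L
u = 20 (u = -4*(-5) = 20)
G(g) = 20
G(5)*X(8) + 15 = 20*(2*8) + 15 = 20*16 + 15 = 320 + 15 = 335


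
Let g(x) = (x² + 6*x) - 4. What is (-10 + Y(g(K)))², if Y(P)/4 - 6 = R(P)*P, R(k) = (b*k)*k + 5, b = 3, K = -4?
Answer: 439405444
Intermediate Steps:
R(k) = 5 + 3*k² (R(k) = (3*k)*k + 5 = 3*k² + 5 = 5 + 3*k²)
g(x) = -4 + x² + 6*x
Y(P) = 24 + 4*P*(5 + 3*P²) (Y(P) = 24 + 4*((5 + 3*P²)*P) = 24 + 4*(P*(5 + 3*P²)) = 24 + 4*P*(5 + 3*P²))
(-10 + Y(g(K)))² = (-10 + (24 + 12*(-4 + (-4)² + 6*(-4))³ + 20*(-4 + (-4)² + 6*(-4))))² = (-10 + (24 + 12*(-4 + 16 - 24)³ + 20*(-4 + 16 - 24)))² = (-10 + (24 + 12*(-12)³ + 20*(-12)))² = (-10 + (24 + 12*(-1728) - 240))² = (-10 + (24 - 20736 - 240))² = (-10 - 20952)² = (-20962)² = 439405444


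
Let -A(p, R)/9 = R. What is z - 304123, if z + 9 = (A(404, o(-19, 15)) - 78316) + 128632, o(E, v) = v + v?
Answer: -254086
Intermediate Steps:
o(E, v) = 2*v
A(p, R) = -9*R
z = 50037 (z = -9 + ((-18*15 - 78316) + 128632) = -9 + ((-9*30 - 78316) + 128632) = -9 + ((-270 - 78316) + 128632) = -9 + (-78586 + 128632) = -9 + 50046 = 50037)
z - 304123 = 50037 - 304123 = -254086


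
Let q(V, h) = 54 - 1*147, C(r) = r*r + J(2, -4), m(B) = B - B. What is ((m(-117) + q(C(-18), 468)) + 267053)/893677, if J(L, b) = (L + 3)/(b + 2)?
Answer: 3760/12587 ≈ 0.29872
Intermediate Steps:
m(B) = 0
J(L, b) = (3 + L)/(2 + b)
C(r) = -5/2 + r**2 (C(r) = r*r + (3 + 2)/(2 - 4) = r**2 + 5/(-2) = r**2 - 1/2*5 = r**2 - 5/2 = -5/2 + r**2)
q(V, h) = -93 (q(V, h) = 54 - 147 = -93)
((m(-117) + q(C(-18), 468)) + 267053)/893677 = ((0 - 93) + 267053)/893677 = (-93 + 267053)*(1/893677) = 266960*(1/893677) = 3760/12587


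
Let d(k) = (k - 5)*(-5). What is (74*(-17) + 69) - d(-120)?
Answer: -1814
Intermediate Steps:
d(k) = 25 - 5*k (d(k) = (-5 + k)*(-5) = 25 - 5*k)
(74*(-17) + 69) - d(-120) = (74*(-17) + 69) - (25 - 5*(-120)) = (-1258 + 69) - (25 + 600) = -1189 - 1*625 = -1189 - 625 = -1814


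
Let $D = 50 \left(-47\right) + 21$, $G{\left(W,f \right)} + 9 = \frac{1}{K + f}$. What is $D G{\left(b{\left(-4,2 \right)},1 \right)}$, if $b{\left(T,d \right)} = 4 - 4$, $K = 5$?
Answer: $\frac{123437}{6} \approx 20573.0$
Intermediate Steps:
$b{\left(T,d \right)} = 0$ ($b{\left(T,d \right)} = 4 - 4 = 0$)
$G{\left(W,f \right)} = -9 + \frac{1}{5 + f}$
$D = -2329$ ($D = -2350 + 21 = -2329$)
$D G{\left(b{\left(-4,2 \right)},1 \right)} = - 2329 \frac{-44 - 9}{5 + 1} = - 2329 \frac{-44 - 9}{6} = - 2329 \cdot \frac{1}{6} \left(-53\right) = \left(-2329\right) \left(- \frac{53}{6}\right) = \frac{123437}{6}$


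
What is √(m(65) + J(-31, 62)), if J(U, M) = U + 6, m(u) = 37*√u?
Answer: √(-25 + 37*√65) ≈ 16.532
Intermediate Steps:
J(U, M) = 6 + U
√(m(65) + J(-31, 62)) = √(37*√65 + (6 - 31)) = √(37*√65 - 25) = √(-25 + 37*√65)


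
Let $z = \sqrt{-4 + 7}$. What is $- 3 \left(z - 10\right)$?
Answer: $30 - 3 \sqrt{3} \approx 24.804$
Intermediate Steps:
$z = \sqrt{3} \approx 1.732$
$- 3 \left(z - 10\right) = - 3 \left(\sqrt{3} - 10\right) = - 3 \left(-10 + \sqrt{3}\right) = 30 - 3 \sqrt{3}$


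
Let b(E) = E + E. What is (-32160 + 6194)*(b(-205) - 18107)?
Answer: 480812422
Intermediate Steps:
b(E) = 2*E
(-32160 + 6194)*(b(-205) - 18107) = (-32160 + 6194)*(2*(-205) - 18107) = -25966*(-410 - 18107) = -25966*(-18517) = 480812422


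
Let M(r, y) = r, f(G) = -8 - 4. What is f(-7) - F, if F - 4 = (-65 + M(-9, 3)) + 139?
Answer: -81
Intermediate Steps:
f(G) = -12
F = 69 (F = 4 + ((-65 - 9) + 139) = 4 + (-74 + 139) = 4 + 65 = 69)
f(-7) - F = -12 - 1*69 = -12 - 69 = -81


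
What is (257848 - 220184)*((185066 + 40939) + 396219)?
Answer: 23435444736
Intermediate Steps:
(257848 - 220184)*((185066 + 40939) + 396219) = 37664*(226005 + 396219) = 37664*622224 = 23435444736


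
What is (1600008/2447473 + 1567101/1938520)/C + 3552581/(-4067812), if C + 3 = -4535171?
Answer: -20839964354413404733877/23862376617409537441360 ≈ -0.87334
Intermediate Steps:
C = -4535174 (C = -3 - 4535171 = -4535174)
(1600008/2447473 + 1567101/1938520)/C + 3552581/(-4067812) = (1600008/2447473 + 1567101/1938520)/(-4535174) + 3552581/(-4067812) = (1600008*(1/2447473) + 1567101*(1/1938520))*(-1/4535174) + 3552581*(-1/4067812) = (1600008/2447473 + 1567101/1938520)*(-1/4535174) - 3552581/4067812 = (6937084893933/4744475359960)*(-1/4535174) - 3552581/4067812 = -6937084893933/21517021296131233040 - 3552581/4067812 = -20839964354413404733877/23862376617409537441360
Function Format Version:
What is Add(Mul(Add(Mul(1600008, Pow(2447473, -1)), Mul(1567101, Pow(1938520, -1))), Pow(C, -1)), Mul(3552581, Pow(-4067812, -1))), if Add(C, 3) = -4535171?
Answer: Rational(-20839964354413404733877, 23862376617409537441360) ≈ -0.87334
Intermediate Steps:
C = -4535174 (C = Add(-3, -4535171) = -4535174)
Add(Mul(Add(Mul(1600008, Pow(2447473, -1)), Mul(1567101, Pow(1938520, -1))), Pow(C, -1)), Mul(3552581, Pow(-4067812, -1))) = Add(Mul(Add(Mul(1600008, Pow(2447473, -1)), Mul(1567101, Pow(1938520, -1))), Pow(-4535174, -1)), Mul(3552581, Pow(-4067812, -1))) = Add(Mul(Add(Mul(1600008, Rational(1, 2447473)), Mul(1567101, Rational(1, 1938520))), Rational(-1, 4535174)), Mul(3552581, Rational(-1, 4067812))) = Add(Mul(Add(Rational(1600008, 2447473), Rational(1567101, 1938520)), Rational(-1, 4535174)), Rational(-3552581, 4067812)) = Add(Mul(Rational(6937084893933, 4744475359960), Rational(-1, 4535174)), Rational(-3552581, 4067812)) = Add(Rational(-6937084893933, 21517021296131233040), Rational(-3552581, 4067812)) = Rational(-20839964354413404733877, 23862376617409537441360)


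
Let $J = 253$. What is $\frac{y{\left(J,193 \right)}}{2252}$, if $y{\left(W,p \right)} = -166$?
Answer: $- \frac{83}{1126} \approx -0.073712$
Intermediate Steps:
$\frac{y{\left(J,193 \right)}}{2252} = - \frac{166}{2252} = \left(-166\right) \frac{1}{2252} = - \frac{83}{1126}$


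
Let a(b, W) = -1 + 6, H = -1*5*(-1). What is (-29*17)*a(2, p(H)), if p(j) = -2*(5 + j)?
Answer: -2465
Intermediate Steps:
H = 5 (H = -5*(-1) = 5)
p(j) = -10 - 2*j
a(b, W) = 5
(-29*17)*a(2, p(H)) = -29*17*5 = -493*5 = -2465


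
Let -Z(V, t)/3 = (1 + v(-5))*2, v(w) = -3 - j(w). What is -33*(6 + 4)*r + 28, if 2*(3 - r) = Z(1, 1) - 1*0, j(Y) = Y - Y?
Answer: 1018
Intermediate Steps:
j(Y) = 0
v(w) = -3 (v(w) = -3 - 1*0 = -3 + 0 = -3)
Z(V, t) = 12 (Z(V, t) = -3*(1 - 3)*2 = -(-6)*2 = -3*(-4) = 12)
r = -3 (r = 3 - (12 - 1*0)/2 = 3 - (12 + 0)/2 = 3 - ½*12 = 3 - 6 = -3)
-33*(6 + 4)*r + 28 = -33*(6 + 4)*(-3) + 28 = -330*(-3) + 28 = -33*(-30) + 28 = 990 + 28 = 1018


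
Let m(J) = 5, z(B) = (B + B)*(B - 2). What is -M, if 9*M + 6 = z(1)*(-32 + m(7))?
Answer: -16/3 ≈ -5.3333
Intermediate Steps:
z(B) = 2*B*(-2 + B) (z(B) = (2*B)*(-2 + B) = 2*B*(-2 + B))
M = 16/3 (M = -⅔ + ((2*1*(-2 + 1))*(-32 + 5))/9 = -⅔ + ((2*1*(-1))*(-27))/9 = -⅔ + (-2*(-27))/9 = -⅔ + (⅑)*54 = -⅔ + 6 = 16/3 ≈ 5.3333)
-M = -1*16/3 = -16/3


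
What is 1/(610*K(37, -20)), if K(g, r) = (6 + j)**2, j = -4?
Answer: 1/2440 ≈ 0.00040984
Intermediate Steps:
K(g, r) = 4 (K(g, r) = (6 - 4)**2 = 2**2 = 4)
1/(610*K(37, -20)) = 1/(610*4) = (1/610)*(1/4) = 1/2440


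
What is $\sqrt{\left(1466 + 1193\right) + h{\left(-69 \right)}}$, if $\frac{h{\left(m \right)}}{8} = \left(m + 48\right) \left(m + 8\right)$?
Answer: $\sqrt{12907} \approx 113.61$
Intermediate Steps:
$h{\left(m \right)} = 8 \left(8 + m\right) \left(48 + m\right)$ ($h{\left(m \right)} = 8 \left(m + 48\right) \left(m + 8\right) = 8 \left(48 + m\right) \left(8 + m\right) = 8 \left(8 + m\right) \left(48 + m\right)$)
$\sqrt{\left(1466 + 1193\right) + h{\left(-69 \right)}} = \sqrt{\left(1466 + 1193\right) + \left(3072 + 8 \left(-69\right)^{2} + 448 \left(-69\right)\right)} = \sqrt{2659 + \left(3072 + 8 \cdot 4761 - 30912\right)} = \sqrt{2659 + \left(3072 + 38088 - 30912\right)} = \sqrt{2659 + 10248} = \sqrt{12907}$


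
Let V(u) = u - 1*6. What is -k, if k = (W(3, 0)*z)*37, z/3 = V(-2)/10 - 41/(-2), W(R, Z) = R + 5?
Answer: -87468/5 ≈ -17494.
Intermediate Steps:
V(u) = -6 + u (V(u) = u - 6 = -6 + u)
W(R, Z) = 5 + R
z = 591/10 (z = 3*((-6 - 2)/10 - 41/(-2)) = 3*(-8*⅒ - 41*(-½)) = 3*(-⅘ + 41/2) = 3*(197/10) = 591/10 ≈ 59.100)
k = 87468/5 (k = ((5 + 3)*(591/10))*37 = (8*(591/10))*37 = (2364/5)*37 = 87468/5 ≈ 17494.)
-k = -1*87468/5 = -87468/5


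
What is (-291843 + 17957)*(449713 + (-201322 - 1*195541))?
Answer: -14474875100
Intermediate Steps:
(-291843 + 17957)*(449713 + (-201322 - 1*195541)) = -273886*(449713 + (-201322 - 195541)) = -273886*(449713 - 396863) = -273886*52850 = -14474875100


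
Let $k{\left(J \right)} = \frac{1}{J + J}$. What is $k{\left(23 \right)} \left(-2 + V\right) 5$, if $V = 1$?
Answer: $- \frac{5}{46} \approx -0.1087$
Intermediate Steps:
$k{\left(J \right)} = \frac{1}{2 J}$
$k{\left(23 \right)} \left(-2 + V\right) 5 = \frac{1}{2 \cdot 23} \left(-2 + 1\right) 5 = \frac{1}{2} \cdot \frac{1}{23} \left(\left(-1\right) 5\right) = \frac{1}{46} \left(-5\right) = - \frac{5}{46}$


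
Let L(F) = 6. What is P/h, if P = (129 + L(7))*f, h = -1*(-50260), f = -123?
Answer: -3321/10052 ≈ -0.33038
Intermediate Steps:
h = 50260
P = -16605 (P = (129 + 6)*(-123) = 135*(-123) = -16605)
P/h = -16605/50260 = -16605*1/50260 = -3321/10052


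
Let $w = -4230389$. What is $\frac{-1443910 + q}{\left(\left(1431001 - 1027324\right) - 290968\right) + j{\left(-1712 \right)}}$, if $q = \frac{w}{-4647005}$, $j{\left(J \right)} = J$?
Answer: $- \frac{2236617586387}{171934537995} \approx -13.009$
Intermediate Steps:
$q = \frac{4230389}{4647005}$ ($q = - \frac{4230389}{-4647005} = \left(-4230389\right) \left(- \frac{1}{4647005}\right) = \frac{4230389}{4647005} \approx 0.91035$)
$\frac{-1443910 + q}{\left(\left(1431001 - 1027324\right) - 290968\right) + j{\left(-1712 \right)}} = \frac{-1443910 + \frac{4230389}{4647005}}{\left(\left(1431001 - 1027324\right) - 290968\right) - 1712} = - \frac{6709852759161}{4647005 \left(\left(403677 - 290968\right) - 1712\right)} = - \frac{6709852759161}{4647005 \left(112709 - 1712\right)} = - \frac{6709852759161}{4647005 \cdot 110997} = \left(- \frac{6709852759161}{4647005}\right) \frac{1}{110997} = - \frac{2236617586387}{171934537995}$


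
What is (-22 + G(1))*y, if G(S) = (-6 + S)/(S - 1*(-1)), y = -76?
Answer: 1862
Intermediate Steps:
G(S) = (-6 + S)/(1 + S) (G(S) = (-6 + S)/(S + 1) = (-6 + S)/(1 + S))
(-22 + G(1))*y = (-22 + (-6 + 1)/(1 + 1))*(-76) = (-22 - 5/2)*(-76) = -49/2*(-76) = 1862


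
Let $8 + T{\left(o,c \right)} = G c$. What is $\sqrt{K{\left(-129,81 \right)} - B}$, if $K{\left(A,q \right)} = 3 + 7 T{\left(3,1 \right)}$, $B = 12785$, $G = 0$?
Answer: $7 i \sqrt{262} \approx 113.3 i$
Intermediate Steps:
$T{\left(o,c \right)} = -8$ ($T{\left(o,c \right)} = -8 + 0 c = -8 + 0 = -8$)
$K{\left(A,q \right)} = -53$ ($K{\left(A,q \right)} = 3 + 7 \left(-8\right) = 3 - 56 = -53$)
$\sqrt{K{\left(-129,81 \right)} - B} = \sqrt{-53 - 12785} = \sqrt{-12838} = 7 i \sqrt{262}$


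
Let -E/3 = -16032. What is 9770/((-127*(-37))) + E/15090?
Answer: 62238734/11817985 ≈ 5.2664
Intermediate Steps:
E = 48096 (E = -3*(-16032) = 48096)
9770/((-127*(-37))) + E/15090 = 9770/((-127*(-37))) + 48096/15090 = 9770/4699 + 48096*(1/15090) = 9770*(1/4699) + 8016/2515 = 9770/4699 + 8016/2515 = 62238734/11817985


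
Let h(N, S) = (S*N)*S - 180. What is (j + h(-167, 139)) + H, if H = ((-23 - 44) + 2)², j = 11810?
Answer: -3210752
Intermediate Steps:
h(N, S) = -180 + N*S² (h(N, S) = (N*S)*S - 180 = N*S² - 180 = -180 + N*S²)
H = 4225 (H = (-67 + 2)² = (-65)² = 4225)
(j + h(-167, 139)) + H = (11810 + (-180 - 167*139²)) + 4225 = (11810 + (-180 - 167*19321)) + 4225 = (11810 + (-180 - 3226607)) + 4225 = (11810 - 3226787) + 4225 = -3214977 + 4225 = -3210752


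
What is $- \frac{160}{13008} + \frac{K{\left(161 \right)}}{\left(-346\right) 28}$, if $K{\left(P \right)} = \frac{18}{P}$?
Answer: $- \frac{7806157}{634045692} \approx -0.012312$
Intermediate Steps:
$- \frac{160}{13008} + \frac{K{\left(161 \right)}}{\left(-346\right) 28} = - \frac{160}{13008} + \frac{18 \cdot \frac{1}{161}}{\left(-346\right) 28} = \left(-160\right) \frac{1}{13008} + \frac{18 \cdot \frac{1}{161}}{-9688} = - \frac{10}{813} + \frac{18}{161} \left(- \frac{1}{9688}\right) = - \frac{10}{813} - \frac{9}{779884} = - \frac{7806157}{634045692}$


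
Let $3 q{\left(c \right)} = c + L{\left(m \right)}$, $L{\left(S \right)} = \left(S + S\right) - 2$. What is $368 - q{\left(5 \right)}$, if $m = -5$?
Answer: $\frac{1111}{3} \approx 370.33$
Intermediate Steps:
$L{\left(S \right)} = -2 + 2 S$ ($L{\left(S \right)} = 2 S - 2 = -2 + 2 S$)
$q{\left(c \right)} = -4 + \frac{c}{3}$ ($q{\left(c \right)} = \frac{c + \left(-2 + 2 \left(-5\right)\right)}{3} = \frac{c - 12}{3} = \frac{-12 + c}{3} = -4 + \frac{c}{3}$)
$368 - q{\left(5 \right)} = 368 - \left(-4 + \frac{1}{3} \cdot 5\right) = 368 - \left(-4 + \frac{5}{3}\right) = 368 - - \frac{7}{3} = 368 + \frac{7}{3} = \frac{1111}{3}$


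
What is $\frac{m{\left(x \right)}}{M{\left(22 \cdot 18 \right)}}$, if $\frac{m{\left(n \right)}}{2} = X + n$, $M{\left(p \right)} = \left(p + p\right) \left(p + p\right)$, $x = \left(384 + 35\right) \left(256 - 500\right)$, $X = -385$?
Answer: $- \frac{34207}{104544} \approx -0.3272$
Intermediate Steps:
$x = -102236$ ($x = 419 \left(-244\right) = -102236$)
$M{\left(p \right)} = 4 p^{2}$ ($M{\left(p \right)} = 2 p 2 p = 4 p^{2}$)
$m{\left(n \right)} = -770 + 2 n$ ($m{\left(n \right)} = 2 \left(-385 + n\right) = -770 + 2 n$)
$\frac{m{\left(x \right)}}{M{\left(22 \cdot 18 \right)}} = \frac{-770 + 2 \left(-102236\right)}{4 \left(22 \cdot 18\right)^{2}} = \frac{-770 - 204472}{4 \cdot 396^{2}} = - \frac{205242}{4 \cdot 156816} = - \frac{205242}{627264} = \left(-205242\right) \frac{1}{627264} = - \frac{34207}{104544}$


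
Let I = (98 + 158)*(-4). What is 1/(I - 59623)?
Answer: -1/60647 ≈ -1.6489e-5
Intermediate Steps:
I = -1024 (I = 256*(-4) = -1024)
1/(I - 59623) = 1/(-1024 - 59623) = 1/(-60647) = -1/60647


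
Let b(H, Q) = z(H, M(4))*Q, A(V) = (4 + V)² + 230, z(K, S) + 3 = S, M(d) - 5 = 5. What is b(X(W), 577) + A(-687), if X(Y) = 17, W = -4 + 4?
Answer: 470758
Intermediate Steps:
W = 0
M(d) = 10 (M(d) = 5 + 5 = 10)
z(K, S) = -3 + S
A(V) = 230 + (4 + V)²
b(H, Q) = 7*Q (b(H, Q) = (-3 + 10)*Q = 7*Q)
b(X(W), 577) + A(-687) = 7*577 + (230 + (4 - 687)²) = 4039 + (230 + (-683)²) = 4039 + (230 + 466489) = 4039 + 466719 = 470758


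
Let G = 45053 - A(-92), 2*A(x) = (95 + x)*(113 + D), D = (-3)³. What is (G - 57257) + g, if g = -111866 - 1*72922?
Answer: -197121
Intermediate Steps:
D = -27
A(x) = 4085 + 43*x (A(x) = ((95 + x)*(113 - 27))/2 = ((95 + x)*86)/2 = (8170 + 86*x)/2 = 4085 + 43*x)
g = -184788 (g = -111866 - 72922 = -184788)
G = 44924 (G = 45053 - (4085 + 43*(-92)) = 45053 - (4085 - 3956) = 45053 - 1*129 = 45053 - 129 = 44924)
(G - 57257) + g = (44924 - 57257) - 184788 = -12333 - 184788 = -197121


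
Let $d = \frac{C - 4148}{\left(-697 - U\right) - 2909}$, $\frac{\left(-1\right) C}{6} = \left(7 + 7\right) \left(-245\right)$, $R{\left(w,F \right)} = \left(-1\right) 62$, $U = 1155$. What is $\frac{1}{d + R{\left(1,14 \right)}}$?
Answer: $- \frac{4761}{311614} \approx -0.015279$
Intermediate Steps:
$R{\left(w,F \right)} = -62$
$C = 20580$ ($C = - 6 \left(7 + 7\right) \left(-245\right) = - 6 \cdot 14 \left(-245\right) = \left(-6\right) \left(-3430\right) = 20580$)
$d = - \frac{16432}{4761}$ ($d = \frac{20580 - 4148}{\left(-697 - 1155\right) - 2909} = \frac{16432}{\left(-697 - 1155\right) - 2909} = \frac{16432}{-1852 - 2909} = \frac{16432}{-4761} = 16432 \left(- \frac{1}{4761}\right) = - \frac{16432}{4761} \approx -3.4514$)
$\frac{1}{d + R{\left(1,14 \right)}} = \frac{1}{- \frac{16432}{4761} - 62} = \frac{1}{- \frac{311614}{4761}} = - \frac{4761}{311614}$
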